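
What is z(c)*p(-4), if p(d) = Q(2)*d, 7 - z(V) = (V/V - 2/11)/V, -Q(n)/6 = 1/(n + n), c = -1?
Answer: 516/11 ≈ 46.909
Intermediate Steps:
Q(n) = -3/n (Q(n) = -6/(n + n) = -6*1/(2*n) = -3/n)
z(V) = 7 - 9/(11*V) (z(V) = 7 - (V/V - 2/11)/V = 7 - (1 - 2*1/11)/V = 7 - (1 - 2/11)/V = 7 - 9/(11*V))
p(d) = -3*d/2 (p(d) = (-3/2)*d = (-3*1/2)*d = -3*d/2)
z(c)*p(-4) = (7 - 9/11/(-1))*(-3/2*(-4)) = (7 - 9/11*(-1))*6 = (7 + 9/11)*6 = (86/11)*6 = 516/11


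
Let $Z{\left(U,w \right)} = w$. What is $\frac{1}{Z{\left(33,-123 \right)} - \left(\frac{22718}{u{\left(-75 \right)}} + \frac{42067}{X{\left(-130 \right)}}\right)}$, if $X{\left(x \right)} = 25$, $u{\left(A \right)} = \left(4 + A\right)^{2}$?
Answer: $- \frac{126025}{228128772} \approx -0.00055243$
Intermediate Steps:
$\frac{1}{Z{\left(33,-123 \right)} - \left(\frac{22718}{u{\left(-75 \right)}} + \frac{42067}{X{\left(-130 \right)}}\right)} = \frac{1}{-123 - \left(\frac{42067}{25} + \frac{22718}{\left(4 - 75\right)^{2}}\right)} = \frac{1}{-123 - \left(\frac{42067}{25} + \frac{22718}{\left(-71\right)^{2}}\right)} = \frac{1}{-123 - \left(\frac{42067}{25} + \frac{22718}{5041}\right)} = \frac{1}{-123 - \frac{212627697}{126025}} = \frac{1}{- \frac{228128772}{126025}} = - \frac{126025}{228128772}$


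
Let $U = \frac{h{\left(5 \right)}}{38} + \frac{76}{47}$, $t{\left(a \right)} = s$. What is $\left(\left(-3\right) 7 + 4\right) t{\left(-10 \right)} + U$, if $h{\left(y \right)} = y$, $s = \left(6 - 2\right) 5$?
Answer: $- \frac{604117}{1786} \approx -338.25$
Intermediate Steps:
$s = 20$ ($s = \left(6 - 2\right) 5 = 4 \cdot 5 = 20$)
$t{\left(a \right)} = 20$
$U = \frac{3123}{1786}$ ($U = \frac{5}{38} + \frac{76}{47} = \frac{3123}{1786} \approx 1.7486$)
$\left(\left(-3\right) 7 + 4\right) t{\left(-10 \right)} + U = \left(\left(-3\right) 7 + 4\right) 20 + \frac{3123}{1786} = \left(-21 + 4\right) 20 + \frac{3123}{1786} = \left(-17\right) 20 + \frac{3123}{1786} = -340 + \frac{3123}{1786} = - \frac{604117}{1786}$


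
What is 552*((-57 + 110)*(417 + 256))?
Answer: 19689288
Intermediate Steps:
552*((-57 + 110)*(417 + 256)) = 552*(53*673) = 552*35669 = 19689288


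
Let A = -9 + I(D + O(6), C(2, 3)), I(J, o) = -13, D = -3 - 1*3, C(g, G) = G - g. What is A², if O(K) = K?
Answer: 484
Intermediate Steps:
D = -6 (D = -3 - 3 = -6)
A = -22 (A = -9 - 13 = -22)
A² = (-22)² = 484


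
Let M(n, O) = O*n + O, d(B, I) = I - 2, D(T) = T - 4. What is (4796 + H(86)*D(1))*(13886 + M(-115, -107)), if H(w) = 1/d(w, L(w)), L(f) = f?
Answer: 875685527/7 ≈ 1.2510e+8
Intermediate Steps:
D(T) = -4 + T
d(B, I) = -2 + I
H(w) = 1/(-2 + w)
M(n, O) = O + O*n
(4796 + H(86)*D(1))*(13886 + M(-115, -107)) = (4796 + (-4 + 1)/(-2 + 86))*(13886 - 107*(1 - 115)) = (4796 - 3/84)*(13886 - 107*(-114)) = (4796 + (1/84)*(-3))*(13886 + 12198) = (4796 - 1/28)*26084 = (134287/28)*26084 = 875685527/7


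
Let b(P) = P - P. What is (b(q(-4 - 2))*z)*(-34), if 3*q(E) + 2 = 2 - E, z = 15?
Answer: 0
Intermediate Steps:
q(E) = -E/3 (q(E) = -⅔ + (2 - E)/3 = -⅔ + (⅔ - E/3) = -E/3)
b(P) = 0
(b(q(-4 - 2))*z)*(-34) = (0*15)*(-34) = 0*(-34) = 0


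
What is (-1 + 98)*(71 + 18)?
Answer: 8633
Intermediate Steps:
(-1 + 98)*(71 + 18) = 97*89 = 8633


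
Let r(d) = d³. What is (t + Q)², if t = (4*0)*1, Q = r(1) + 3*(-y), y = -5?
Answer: 256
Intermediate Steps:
Q = 16 (Q = 1³ + 3*(-1*(-5)) = 1 + 3*5 = 1 + 15 = 16)
t = 0 (t = 0*1 = 0)
(t + Q)² = (0 + 16)² = 16² = 256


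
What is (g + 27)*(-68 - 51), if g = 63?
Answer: -10710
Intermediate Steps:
(g + 27)*(-68 - 51) = (63 + 27)*(-68 - 51) = 90*(-119) = -10710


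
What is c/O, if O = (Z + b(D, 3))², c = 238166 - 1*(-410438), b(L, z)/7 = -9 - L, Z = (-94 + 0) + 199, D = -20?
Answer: 162151/8281 ≈ 19.581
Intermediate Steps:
Z = 105 (Z = -94 + 199 = 105)
b(L, z) = -63 - 7*L (b(L, z) = 7*(-9 - L) = -63 - 7*L)
c = 648604 (c = 238166 + 410438 = 648604)
O = 33124 (O = (105 + (-63 - 7*(-20)))² = (105 + (-63 + 140))² = (105 + 77)² = 182² = 33124)
c/O = 648604/33124 = 648604*(1/33124) = 162151/8281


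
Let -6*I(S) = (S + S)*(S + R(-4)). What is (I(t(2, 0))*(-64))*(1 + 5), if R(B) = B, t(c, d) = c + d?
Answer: -512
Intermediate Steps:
I(S) = -S*(-4 + S)/3 (I(S) = -(S + S)*(S - 4)/6 = -2*S*(-4 + S)/6 = -S*(-4 + S)/3)
(I(t(2, 0))*(-64))*(1 + 5) = (((2 + 0)*(4 - (2 + 0))/3)*(-64))*(1 + 5) = (((⅓)*2*(4 - 1*2))*(-64))*6 = (((⅓)*2*(4 - 2))*(-64))*6 = (((⅓)*2*2)*(-64))*6 = ((4/3)*(-64))*6 = -256/3*6 = -512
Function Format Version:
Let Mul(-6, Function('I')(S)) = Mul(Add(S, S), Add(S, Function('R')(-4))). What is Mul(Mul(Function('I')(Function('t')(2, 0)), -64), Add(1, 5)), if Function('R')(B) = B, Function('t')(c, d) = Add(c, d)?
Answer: -512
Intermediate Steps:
Function('I')(S) = Mul(Rational(-1, 3), S, Add(-4, S)) (Function('I')(S) = Mul(Rational(-1, 6), Mul(Add(S, S), Add(S, -4))) = Mul(Rational(-1, 6), Mul(Mul(2, S), Add(-4, S))) = Mul(Rational(-1, 6), Mul(2, S, Add(-4, S))) = Mul(Rational(-1, 3), S, Add(-4, S)))
Mul(Mul(Function('I')(Function('t')(2, 0)), -64), Add(1, 5)) = Mul(Mul(Mul(Rational(1, 3), Add(2, 0), Add(4, Mul(-1, Add(2, 0)))), -64), Add(1, 5)) = Mul(Mul(Mul(Rational(1, 3), 2, Add(4, Mul(-1, 2))), -64), 6) = Mul(Mul(Mul(Rational(1, 3), 2, Add(4, -2)), -64), 6) = Mul(Mul(Mul(Rational(1, 3), 2, 2), -64), 6) = Mul(Mul(Rational(4, 3), -64), 6) = Mul(Rational(-256, 3), 6) = -512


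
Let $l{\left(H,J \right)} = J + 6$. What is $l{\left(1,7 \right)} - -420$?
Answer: $433$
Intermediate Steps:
$l{\left(H,J \right)} = 6 + J$
$l{\left(1,7 \right)} - -420 = \left(6 + 7\right) - -420 = 13 + 420 = 433$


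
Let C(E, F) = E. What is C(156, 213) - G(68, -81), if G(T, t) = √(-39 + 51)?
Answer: 156 - 2*√3 ≈ 152.54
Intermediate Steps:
G(T, t) = 2*√3 (G(T, t) = √12 = 2*√3)
C(156, 213) - G(68, -81) = 156 - 2*√3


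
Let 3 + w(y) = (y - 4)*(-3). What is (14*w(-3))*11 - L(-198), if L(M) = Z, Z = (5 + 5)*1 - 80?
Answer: 2842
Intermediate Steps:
w(y) = 9 - 3*y (w(y) = -3 + (y - 4)*(-3) = -3 + (-4 + y)*(-3) = -3 + (12 - 3*y) = 9 - 3*y)
Z = -70 (Z = 10*1 - 80 = 10 - 80 = -70)
L(M) = -70
(14*w(-3))*11 - L(-198) = (14*(9 - 3*(-3)))*11 - 1*(-70) = (14*(9 + 9))*11 + 70 = (14*18)*11 + 70 = 252*11 + 70 = 2772 + 70 = 2842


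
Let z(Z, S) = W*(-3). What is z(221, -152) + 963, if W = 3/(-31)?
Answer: 29862/31 ≈ 963.29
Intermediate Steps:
W = -3/31 (W = 3*(-1/31) = -3/31 ≈ -0.096774)
z(Z, S) = 9/31 (z(Z, S) = -3/31*(-3) = 9/31)
z(221, -152) + 963 = 9/31 + 963 = 29862/31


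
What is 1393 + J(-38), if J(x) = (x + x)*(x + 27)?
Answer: 2229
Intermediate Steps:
J(x) = 2*x*(27 + x) (J(x) = (2*x)*(27 + x) = 2*x*(27 + x))
1393 + J(-38) = 1393 + 2*(-38)*(27 - 38) = 1393 + 2*(-38)*(-11) = 1393 + 836 = 2229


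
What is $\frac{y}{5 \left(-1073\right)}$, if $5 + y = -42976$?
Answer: $\frac{42981}{5365} \approx 8.0114$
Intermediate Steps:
$y = -42981$ ($y = -5 - 42976 = -42981$)
$\frac{y}{5 \left(-1073\right)} = - \frac{42981}{5 \left(-1073\right)} = - \frac{42981}{-5365} = \left(-42981\right) \left(- \frac{1}{5365}\right) = \frac{42981}{5365}$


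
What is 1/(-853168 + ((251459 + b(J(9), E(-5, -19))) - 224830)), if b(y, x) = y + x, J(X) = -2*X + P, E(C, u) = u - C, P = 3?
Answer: -1/826568 ≈ -1.2098e-6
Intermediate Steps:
J(X) = 3 - 2*X (J(X) = -2*X + 3 = 3 - 2*X)
b(y, x) = x + y
1/(-853168 + ((251459 + b(J(9), E(-5, -19))) - 224830)) = 1/(-853168 + ((251459 + ((-19 - 1*(-5)) + (3 - 2*9))) - 224830)) = 1/(-853168 + ((251459 + ((-19 + 5) + (3 - 18))) - 224830)) = 1/(-853168 + ((251459 + (-14 - 15)) - 224830)) = 1/(-853168 + ((251459 - 29) - 224830)) = 1/(-853168 + (251430 - 224830)) = 1/(-853168 + 26600) = 1/(-826568) = -1/826568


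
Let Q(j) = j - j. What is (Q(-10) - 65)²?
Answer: 4225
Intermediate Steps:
Q(j) = 0
(Q(-10) - 65)² = (0 - 65)² = (-65)² = 4225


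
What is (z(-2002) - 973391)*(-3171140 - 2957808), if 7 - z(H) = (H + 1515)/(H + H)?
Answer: 853112355164493/143 ≈ 5.9658e+12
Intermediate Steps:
z(H) = 7 - (1515 + H)/(2*H) (z(H) = 7 - (H + 1515)/(H + H) = 7 - (1515 + H)/(2*H))
(z(-2002) - 973391)*(-3171140 - 2957808) = ((1/2)*(-1515 + 13*(-2002))/(-2002) - 973391)*(-3171140 - 2957808) = ((1/2)*(-1/2002)*(-1515 - 26026) - 973391)*(-6128948) = ((1/2)*(-1/2002)*(-27541) - 973391)*(-6128948) = (27541/4004 - 973391)*(-6128948) = -3897430023/4004*(-6128948) = 853112355164493/143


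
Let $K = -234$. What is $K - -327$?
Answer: $93$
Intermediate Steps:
$K - -327 = -234 - -327 = -234 + 327 = 93$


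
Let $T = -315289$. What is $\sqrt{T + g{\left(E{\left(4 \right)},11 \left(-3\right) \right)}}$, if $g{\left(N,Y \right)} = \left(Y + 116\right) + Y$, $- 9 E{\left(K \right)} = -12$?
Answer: $i \sqrt{315239} \approx 561.46 i$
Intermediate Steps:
$E{\left(K \right)} = \frac{4}{3}$ ($E{\left(K \right)} = \left(- \frac{1}{9}\right) \left(-12\right) = \frac{4}{3}$)
$g{\left(N,Y \right)} = 116 + 2 Y$ ($g{\left(N,Y \right)} = \left(116 + Y\right) + Y = 116 + 2 Y$)
$\sqrt{T + g{\left(E{\left(4 \right)},11 \left(-3\right) \right)}} = \sqrt{-315289 + \left(116 + 2 \cdot 11 \left(-3\right)\right)} = \sqrt{-315289 + \left(116 + 2 \left(-33\right)\right)} = \sqrt{-315289 + \left(116 - 66\right)} = \sqrt{-315289 + 50} = \sqrt{-315239} = i \sqrt{315239}$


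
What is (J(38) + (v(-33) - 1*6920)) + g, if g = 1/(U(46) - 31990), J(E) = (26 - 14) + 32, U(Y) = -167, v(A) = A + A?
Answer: -223233895/32157 ≈ -6942.0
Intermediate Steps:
v(A) = 2*A
J(E) = 44 (J(E) = 12 + 32 = 44)
g = -1/32157 (g = 1/(-167 - 31990) = 1/(-32157) = -1/32157 ≈ -3.1097e-5)
(J(38) + (v(-33) - 1*6920)) + g = (44 + (2*(-33) - 1*6920)) - 1/32157 = (44 + (-66 - 6920)) - 1/32157 = (44 - 6986) - 1/32157 = -6942 - 1/32157 = -223233895/32157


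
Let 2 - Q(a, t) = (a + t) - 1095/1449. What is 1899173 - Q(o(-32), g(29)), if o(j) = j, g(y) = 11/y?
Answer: 26601234701/14007 ≈ 1.8991e+6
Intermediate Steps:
Q(a, t) = 1331/483 - a - t (Q(a, t) = 2 - ((a + t) - 1095/1449) = 2 - ((a + t) - 1095*1/1449) = 2 - ((a + t) - 365/483) = 2 - (-365/483 + a + t) = 2 + (365/483 - a - t) = 1331/483 - a - t)
1899173 - Q(o(-32), g(29)) = 1899173 - (1331/483 - 1*(-32) - 11/29) = 1899173 - (1331/483 + 32 - 11/29) = 1899173 - 1*481510/14007 = 1899173 - 481510/14007 = 26601234701/14007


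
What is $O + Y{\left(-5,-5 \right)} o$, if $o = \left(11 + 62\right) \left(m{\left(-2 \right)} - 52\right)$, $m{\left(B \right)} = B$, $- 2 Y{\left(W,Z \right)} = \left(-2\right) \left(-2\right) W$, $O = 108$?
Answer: $-39312$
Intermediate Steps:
$Y{\left(W,Z \right)} = - 2 W$ ($Y{\left(W,Z \right)} = - \frac{\left(-2\right) \left(-2\right) W}{2} = - \frac{4 W}{2} = - 2 W$)
$o = -3942$ ($o = \left(11 + 62\right) \left(-2 - 52\right) = 73 \left(-54\right) = -3942$)
$O + Y{\left(-5,-5 \right)} o = 108 + \left(-2\right) \left(-5\right) \left(-3942\right) = 108 + 10 \left(-3942\right) = 108 - 39420 = -39312$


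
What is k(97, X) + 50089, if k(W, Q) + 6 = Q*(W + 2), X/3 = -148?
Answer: 6127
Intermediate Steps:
X = -444 (X = 3*(-148) = -444)
k(W, Q) = -6 + Q*(2 + W) (k(W, Q) = -6 + Q*(W + 2) = -6 + Q*(2 + W))
k(97, X) + 50089 = (-6 + 2*(-444) - 444*97) + 50089 = (-6 - 888 - 43068) + 50089 = -43962 + 50089 = 6127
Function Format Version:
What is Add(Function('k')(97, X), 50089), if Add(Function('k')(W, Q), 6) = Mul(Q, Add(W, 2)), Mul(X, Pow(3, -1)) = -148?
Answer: 6127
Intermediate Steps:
X = -444 (X = Mul(3, -148) = -444)
Function('k')(W, Q) = Add(-6, Mul(Q, Add(2, W))) (Function('k')(W, Q) = Add(-6, Mul(Q, Add(W, 2))) = Add(-6, Mul(Q, Add(2, W))))
Add(Function('k')(97, X), 50089) = Add(Add(-6, Mul(2, -444), Mul(-444, 97)), 50089) = Add(Add(-6, -888, -43068), 50089) = Add(-43962, 50089) = 6127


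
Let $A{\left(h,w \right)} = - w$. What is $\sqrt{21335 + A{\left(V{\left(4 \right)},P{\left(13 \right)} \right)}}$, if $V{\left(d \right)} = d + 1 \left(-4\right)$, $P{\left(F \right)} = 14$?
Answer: $3 \sqrt{2369} \approx 146.02$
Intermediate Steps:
$V{\left(d \right)} = -4 + d$ ($V{\left(d \right)} = d - 4 = -4 + d$)
$\sqrt{21335 + A{\left(V{\left(4 \right)},P{\left(13 \right)} \right)}} = \sqrt{21335 - 14} = \sqrt{21321} = 3 \sqrt{2369}$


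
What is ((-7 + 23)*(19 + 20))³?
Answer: 242970624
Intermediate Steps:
((-7 + 23)*(19 + 20))³ = (16*39)³ = 624³ = 242970624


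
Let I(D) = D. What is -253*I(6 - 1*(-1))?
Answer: -1771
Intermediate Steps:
-253*I(6 - 1*(-1)) = -253*(6 - 1*(-1)) = -253*(6 + 1) = -253*7 = -1771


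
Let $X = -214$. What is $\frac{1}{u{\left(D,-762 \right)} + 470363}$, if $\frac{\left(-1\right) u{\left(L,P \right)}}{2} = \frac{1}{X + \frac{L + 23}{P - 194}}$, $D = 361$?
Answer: $\frac{25621}{12051170662} \approx 2.126 \cdot 10^{-6}$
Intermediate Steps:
$u{\left(L,P \right)} = - \frac{2}{-214 + \frac{23 + L}{-194 + P}}$ ($u{\left(L,P \right)} = - \frac{2}{-214 + \frac{L + 23}{P - 194}} = - \frac{2}{-214 + \frac{23 + L}{-194 + P}}$)
$\frac{1}{u{\left(D,-762 \right)} + 470363} = \frac{1}{\frac{2 \left(194 - -762\right)}{41539 + 361 - -163068} + 470363} = \frac{1}{\frac{2 \left(194 + 762\right)}{41539 + 361 + 163068} + 470363} = \frac{1}{2 \cdot \frac{1}{204968} \cdot 956 + 470363} = \frac{1}{\frac{239}{25621} + 470363} = \frac{1}{\frac{12051170662}{25621}} = \frac{25621}{12051170662}$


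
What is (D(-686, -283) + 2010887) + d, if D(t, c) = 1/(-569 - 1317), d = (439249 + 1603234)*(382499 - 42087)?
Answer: 1311312666103337/1886 ≈ 6.9529e+11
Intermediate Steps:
d = 695285722996 (d = 2042483*340412 = 695285722996)
D(t, c) = -1/1886 (D(t, c) = 1/(-1886) = -1/1886)
(D(-686, -283) + 2010887) + d = (-1/1886 + 2010887) + 695285722996 = 3792532881/1886 + 695285722996 = 1311312666103337/1886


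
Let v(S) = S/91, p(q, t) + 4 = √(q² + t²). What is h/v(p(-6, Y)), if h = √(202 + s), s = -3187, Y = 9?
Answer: 273*I*√38805/101 + 364*I*√2985/101 ≈ 729.36*I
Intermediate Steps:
p(q, t) = -4 + √(q² + t²)
v(S) = S/91 (v(S) = S*(1/91) = S/91)
h = I*√2985 (h = √(202 - 3187) = √(-2985) = I*√2985 ≈ 54.635*I)
h/v(p(-6, Y)) = (I*√2985)/(((-4 + √((-6)² + 9²))/91)) = (I*√2985)/(((-4 + √(36 + 81))/91)) = (I*√2985)/(((-4 + √117)/91)) = (I*√2985)/(((-4 + 3*√13)/91)) = (I*√2985)/(-4/91 + 3*√13/91) = I*√2985/(-4/91 + 3*√13/91)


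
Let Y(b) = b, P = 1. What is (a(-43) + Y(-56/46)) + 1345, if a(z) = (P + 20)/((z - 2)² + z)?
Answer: 61258157/45586 ≈ 1343.8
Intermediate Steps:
a(z) = 21/(z + (-2 + z)²) (a(z) = (1 + 20)/((z - 2)² + z) = 21/((-2 + z)² + z) = 21/(z + (-2 + z)²))
(a(-43) + Y(-56/46)) + 1345 = (21/(-43 + (-2 - 43)²) - 56/46) + 1345 = (21/(-43 + (-45)²) - 56*1/46) + 1345 = (21/(-43 + 2025) - 28/23) + 1345 = (21/1982 - 28/23) + 1345 = -55013/45586 + 1345 = 61258157/45586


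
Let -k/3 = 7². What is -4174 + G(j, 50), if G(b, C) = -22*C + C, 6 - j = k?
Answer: -5224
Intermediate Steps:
k = -147 (k = -3*7² = -3*49 = -147)
j = 153 (j = 6 - 1*(-147) = 6 + 147 = 153)
G(b, C) = -21*C
-4174 + G(j, 50) = -4174 - 21*50 = -4174 - 1050 = -5224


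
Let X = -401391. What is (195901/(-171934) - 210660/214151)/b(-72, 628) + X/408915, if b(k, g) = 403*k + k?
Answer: -2274412678700029363/2317218424437309120 ≈ -0.98153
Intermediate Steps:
b(k, g) = 404*k
(195901/(-171934) - 210660/214151)/b(-72, 628) + X/408915 = (195901/(-171934) - 210660/214151)/((404*(-72))) - 401391/408915 = (195901*(-1/171934) - 210660*1/214151)/(-29088) - 401391*1/408915 = (-195901/171934 - 210660/214151)*(-1/29088) - 44599/45435 = -11167430213/5259976862*(-1/29088) - 44599/45435 = 11167430213/153002206961856 - 44599/45435 = -2274412678700029363/2317218424437309120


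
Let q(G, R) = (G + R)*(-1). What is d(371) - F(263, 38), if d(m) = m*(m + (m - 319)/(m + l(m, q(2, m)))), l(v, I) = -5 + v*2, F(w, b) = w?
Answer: 38058529/277 ≈ 1.3740e+5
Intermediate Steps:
q(G, R) = -G - R
l(v, I) = -5 + 2*v
d(m) = m*(m + (-319 + m)/(-5 + 3*m)) (d(m) = m*(m + (m - 319)/(m + (-5 + 2*m))) = m*(m + (-319 + m)/(-5 + 3*m)))
d(371) - F(263, 38) = 371*(-319 - 4*371 + 3*371**2)/(-5 + 3*371) - 1*263 = 371*(-319 - 1484 + 3*137641)/(-5 + 1113) - 263 = 371*(-319 - 1484 + 412923)/1108 - 263 = 371*(1/1108)*411120 - 263 = 38131380/277 - 263 = 38058529/277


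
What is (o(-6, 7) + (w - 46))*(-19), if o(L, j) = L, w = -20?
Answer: 1368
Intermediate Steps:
(o(-6, 7) + (w - 46))*(-19) = (-6 + (-20 - 46))*(-19) = (-6 - 66)*(-19) = -72*(-19) = 1368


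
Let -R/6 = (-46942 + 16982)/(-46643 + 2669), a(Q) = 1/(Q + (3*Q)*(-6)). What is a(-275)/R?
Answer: -1047/20009000 ≈ -5.2326e-5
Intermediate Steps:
a(Q) = -1/(17*Q) (a(Q) = 1/(Q - 18*Q) = 1/(-17*Q) = -1/(17*Q))
R = -4280/1047 (R = -6*(-46942 + 16982)/(-46643 + 2669) = -(-179760)/(-43974) = -(-179760)*(-1)/43974 = -6*2140/3141 = -4280/1047 ≈ -4.0879)
a(-275)/R = (-1/17/(-275))/(-4280/1047) = -1/17*(-1/275)*(-1047/4280) = (1/4675)*(-1047/4280) = -1047/20009000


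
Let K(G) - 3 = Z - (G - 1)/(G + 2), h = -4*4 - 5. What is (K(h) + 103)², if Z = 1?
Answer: 4044121/361 ≈ 11203.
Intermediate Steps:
h = -21 (h = -16 - 5 = -21)
K(G) = 4 - (-1 + G)/(2 + G) (K(G) = 3 + (1 - (G - 1)/(G + 2)) = 3 + (1 - (-1 + G)/(2 + G)) = 4 - (-1 + G)/(2 + G))
(K(h) + 103)² = (3*(3 - 21)/(2 - 21) + 103)² = (3*(-18)/(-19) + 103)² = (3*(-1/19)*(-18) + 103)² = (54/19 + 103)² = (2011/19)² = 4044121/361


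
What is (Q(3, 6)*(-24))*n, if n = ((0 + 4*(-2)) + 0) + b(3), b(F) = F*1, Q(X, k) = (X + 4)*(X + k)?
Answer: 7560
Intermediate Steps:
Q(X, k) = (4 + X)*(X + k)
b(F) = F
n = -5 (n = ((0 + 4*(-2)) + 0) + 3 = ((0 - 8) + 0) + 3 = (-8 + 0) + 3 = -8 + 3 = -5)
(Q(3, 6)*(-24))*n = ((3² + 4*3 + 4*6 + 3*6)*(-24))*(-5) = ((9 + 12 + 24 + 18)*(-24))*(-5) = (63*(-24))*(-5) = -1512*(-5) = 7560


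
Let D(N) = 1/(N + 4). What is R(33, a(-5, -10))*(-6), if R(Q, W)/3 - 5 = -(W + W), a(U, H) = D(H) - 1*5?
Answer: -276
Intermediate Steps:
D(N) = 1/(4 + N)
a(U, H) = -5 + 1/(4 + H) (a(U, H) = 1/(4 + H) - 1*5 = 1/(4 + H) - 5 = -5 + 1/(4 + H))
R(Q, W) = 15 - 6*W (R(Q, W) = 15 + 3*(-(W + W)) = 15 + 3*(-2*W) = 15 - 6*W)
R(33, a(-5, -10))*(-6) = (15 - 6*(-19 - 5*(-10))/(4 - 10))*(-6) = (15 - 6*(-19 + 50)/(-6))*(-6) = (15 - (-1)*31)*(-6) = (15 - 6*(-31/6))*(-6) = (15 + 31)*(-6) = 46*(-6) = -276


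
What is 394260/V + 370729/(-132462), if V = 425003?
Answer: -105336469067/56296747386 ≈ -1.8711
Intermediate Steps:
394260/V + 370729/(-132462) = 394260/425003 + 370729/(-132462) = 394260*(1/425003) + 370729*(-1/132462) = 394260/425003 - 370729/132462 = -105336469067/56296747386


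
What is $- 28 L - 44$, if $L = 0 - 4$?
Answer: $68$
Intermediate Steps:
$L = -4$
$- 28 L - 44 = \left(-28\right) \left(-4\right) - 44 = 112 - 44 = 68$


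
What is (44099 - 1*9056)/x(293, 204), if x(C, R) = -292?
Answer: -35043/292 ≈ -120.01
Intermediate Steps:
(44099 - 1*9056)/x(293, 204) = (44099 - 1*9056)/(-292) = (44099 - 9056)*(-1/292) = 35043*(-1/292) = -35043/292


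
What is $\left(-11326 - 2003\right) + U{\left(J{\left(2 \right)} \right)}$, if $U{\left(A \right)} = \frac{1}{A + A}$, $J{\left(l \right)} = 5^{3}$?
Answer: $- \frac{3332249}{250} \approx -13329.0$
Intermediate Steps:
$J{\left(l \right)} = 125$
$U{\left(A \right)} = \frac{1}{2 A}$
$\left(-11326 - 2003\right) + U{\left(J{\left(2 \right)} \right)} = \left(-11326 - 2003\right) + \frac{1}{2 \cdot 125} = -13329 + \frac{1}{2} \cdot \frac{1}{125} = -13329 + \frac{1}{250} = - \frac{3332249}{250}$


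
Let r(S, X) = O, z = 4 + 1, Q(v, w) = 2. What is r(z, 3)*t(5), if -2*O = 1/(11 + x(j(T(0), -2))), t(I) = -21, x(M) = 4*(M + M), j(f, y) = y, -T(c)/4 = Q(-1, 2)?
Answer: -21/10 ≈ -2.1000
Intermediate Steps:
T(c) = -8 (T(c) = -4*2 = -8)
x(M) = 8*M (x(M) = 4*(2*M) = 8*M)
O = ⅒ (O = -1/(2*(11 + 8*(-2))) = -1/(2*(11 - 16)) = -½/(-5) = -½*(-⅕) = ⅒ ≈ 0.10000)
z = 5
r(S, X) = ⅒
r(z, 3)*t(5) = (⅒)*(-21) = -21/10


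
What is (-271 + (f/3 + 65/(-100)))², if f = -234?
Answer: 48902049/400 ≈ 1.2226e+5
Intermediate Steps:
(-271 + (f/3 + 65/(-100)))² = (-271 + (-234/3 + 65/(-100)))² = (-271 + (-234*⅓ + 65*(-1/100)))² = (-271 + (-78 - 13/20))² = (-271 - 1573/20)² = (-6993/20)² = 48902049/400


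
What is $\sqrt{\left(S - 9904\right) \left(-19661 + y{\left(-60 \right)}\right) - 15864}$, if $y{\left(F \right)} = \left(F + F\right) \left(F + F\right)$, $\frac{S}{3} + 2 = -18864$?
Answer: $\sqrt{349851158} \approx 18704.0$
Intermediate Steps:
$S = -56598$ ($S = -6 + 3 \left(-18864\right) = -6 - 56592 = -56598$)
$y{\left(F \right)} = 4 F^{2}$ ($y{\left(F \right)} = 2 F 2 F = 4 F^{2}$)
$\sqrt{\left(S - 9904\right) \left(-19661 + y{\left(-60 \right)}\right) - 15864} = \sqrt{\left(-56598 - 9904\right) \left(-19661 + 4 \left(-60\right)^{2}\right) - 15864} = \sqrt{- 66502 \left(-19661 + 4 \cdot 3600\right) - 15864} = \sqrt{- 66502 \left(-19661 + 14400\right) - 15864} = \sqrt{\left(-66502\right) \left(-5261\right) - 15864} = \sqrt{349867022 - 15864} = \sqrt{349851158}$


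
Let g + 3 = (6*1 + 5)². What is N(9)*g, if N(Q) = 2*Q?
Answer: 2124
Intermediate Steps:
g = 118 (g = -3 + (6*1 + 5)² = -3 + (6 + 5)² = -3 + 11² = -3 + 121 = 118)
N(9)*g = (2*9)*118 = 18*118 = 2124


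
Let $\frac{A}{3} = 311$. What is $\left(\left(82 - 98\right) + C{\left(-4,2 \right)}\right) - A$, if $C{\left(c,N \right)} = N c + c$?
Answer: $-961$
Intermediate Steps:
$C{\left(c,N \right)} = c + N c$
$A = 933$ ($A = 3 \cdot 311 = 933$)
$\left(\left(82 - 98\right) + C{\left(-4,2 \right)}\right) - A = \left(\left(82 - 98\right) - 4 \left(1 + 2\right)\right) - 933 = \left(-16 - 12\right) - 933 = -28 - 933 = -961$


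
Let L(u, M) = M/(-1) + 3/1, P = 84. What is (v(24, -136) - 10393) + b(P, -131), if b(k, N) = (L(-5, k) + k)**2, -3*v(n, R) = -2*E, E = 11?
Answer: -31130/3 ≈ -10377.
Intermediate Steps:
L(u, M) = 3 - M (L(u, M) = M*(-1) + 3*1 = -M + 3 = 3 - M)
v(n, R) = 22/3 (v(n, R) = -(-2)*11/3 = -1/3*(-22) = 22/3)
b(k, N) = 9 (b(k, N) = ((3 - k) + k)**2 = 3**2 = 9)
(v(24, -136) - 10393) + b(P, -131) = (22/3 - 10393) + 9 = -31157/3 + 9 = -31130/3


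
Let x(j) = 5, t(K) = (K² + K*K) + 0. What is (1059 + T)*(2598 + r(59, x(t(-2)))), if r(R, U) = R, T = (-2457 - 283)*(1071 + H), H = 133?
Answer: -8762522957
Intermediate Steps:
t(K) = 2*K² (t(K) = (K² + K²) + 0 = 2*K² + 0 = 2*K²)
T = -3298960 (T = (-2457 - 283)*(1071 + 133) = -2740*1204 = -3298960)
(1059 + T)*(2598 + r(59, x(t(-2)))) = (1059 - 3298960)*(2598 + 59) = -3297901*2657 = -8762522957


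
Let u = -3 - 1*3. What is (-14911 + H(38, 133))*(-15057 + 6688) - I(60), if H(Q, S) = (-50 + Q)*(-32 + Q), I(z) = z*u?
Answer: 125393087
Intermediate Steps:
u = -6 (u = -3 - 3 = -6)
I(z) = -6*z (I(z) = z*(-6) = -6*z)
(-14911 + H(38, 133))*(-15057 + 6688) - I(60) = (-14911 + (1600 + 38² - 82*38))*(-15057 + 6688) - (-6)*60 = (-14911 + (1600 + 1444 - 3116))*(-8369) - 1*(-360) = (-14911 - 72)*(-8369) + 360 = -14983*(-8369) + 360 = 125392727 + 360 = 125393087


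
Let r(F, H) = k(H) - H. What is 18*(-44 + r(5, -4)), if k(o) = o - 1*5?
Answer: -882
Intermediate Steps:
k(o) = -5 + o (k(o) = o - 5 = -5 + o)
r(F, H) = -5 (r(F, H) = (-5 + H) - H = -5)
18*(-44 + r(5, -4)) = 18*(-44 - 5) = 18*(-49) = -882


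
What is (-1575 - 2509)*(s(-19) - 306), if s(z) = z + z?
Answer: 1404896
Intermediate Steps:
s(z) = 2*z
(-1575 - 2509)*(s(-19) - 306) = (-1575 - 2509)*(2*(-19) - 306) = -4084*(-38 - 306) = -4084*(-344) = 1404896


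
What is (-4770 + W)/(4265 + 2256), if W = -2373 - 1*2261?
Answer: -9404/6521 ≈ -1.4421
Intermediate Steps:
W = -4634 (W = -2373 - 2261 = -4634)
(-4770 + W)/(4265 + 2256) = (-4770 - 4634)/(4265 + 2256) = -9404/6521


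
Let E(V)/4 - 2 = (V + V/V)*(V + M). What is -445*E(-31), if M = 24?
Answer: -377360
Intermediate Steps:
E(V) = 8 + 4*(1 + V)*(24 + V) (E(V) = 8 + 4*((V + V/V)*(V + 24)) = 8 + 4*((V + 1)*(24 + V)) = 8 + 4*((1 + V)*(24 + V)) = 8 + 4*(1 + V)*(24 + V))
-445*E(-31) = -445*(104 + 4*(-31)² + 100*(-31)) = -445*(104 + 4*961 - 3100) = -445*(104 + 3844 - 3100) = -445*848 = -377360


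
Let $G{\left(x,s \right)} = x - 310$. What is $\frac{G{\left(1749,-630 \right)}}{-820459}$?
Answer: $- \frac{1439}{820459} \approx -0.0017539$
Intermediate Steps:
$G{\left(x,s \right)} = -310 + x$
$\frac{G{\left(1749,-630 \right)}}{-820459} = \frac{-310 + 1749}{-820459} = 1439 \left(- \frac{1}{820459}\right) = - \frac{1439}{820459}$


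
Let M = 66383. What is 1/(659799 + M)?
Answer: 1/726182 ≈ 1.3771e-6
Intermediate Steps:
1/(659799 + M) = 1/(659799 + 66383) = 1/726182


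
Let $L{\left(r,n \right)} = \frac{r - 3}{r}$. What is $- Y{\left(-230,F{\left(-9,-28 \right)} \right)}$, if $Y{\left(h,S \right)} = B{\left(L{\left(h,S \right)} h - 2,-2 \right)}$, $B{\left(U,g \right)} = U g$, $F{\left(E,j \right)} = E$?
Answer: $-470$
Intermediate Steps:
$L{\left(r,n \right)} = \frac{-3 + r}{r}$ ($L{\left(r,n \right)} = \frac{r - 3}{r} = \frac{-3 + r}{r}$)
$Y{\left(h,S \right)} = 10 - 2 h$ ($Y{\left(h,S \right)} = \left(\frac{-3 + h}{h} h - 2\right) \left(-2\right) = \left(\left(-3 + h\right) - 2\right) \left(-2\right) = \left(-5 + h\right) \left(-2\right) = 10 - 2 h$)
$- Y{\left(-230,F{\left(-9,-28 \right)} \right)} = - (10 - -460) = - (10 + 460) = \left(-1\right) 470 = -470$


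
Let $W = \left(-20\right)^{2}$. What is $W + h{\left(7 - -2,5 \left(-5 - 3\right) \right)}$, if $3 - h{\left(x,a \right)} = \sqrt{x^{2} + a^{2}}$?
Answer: $362$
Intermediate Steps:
$h{\left(x,a \right)} = 3 - \sqrt{a^{2} + x^{2}}$ ($h{\left(x,a \right)} = 3 - \sqrt{x^{2} + a^{2}} = 3 - \sqrt{a^{2} + x^{2}}$)
$W = 400$
$W + h{\left(7 - -2,5 \left(-5 - 3\right) \right)} = 400 + \left(3 - \sqrt{\left(5 \left(-5 - 3\right)\right)^{2} + \left(7 - -2\right)^{2}}\right) = 400 + \left(3 - \sqrt{\left(5 \left(-8\right)\right)^{2} + \left(7 + 2\right)^{2}}\right) = 400 + \left(3 - \sqrt{\left(-40\right)^{2} + 9^{2}}\right) = 400 + \left(3 - \sqrt{1600 + 81}\right) = 400 + \left(3 - \sqrt{1681}\right) = 400 + \left(3 - 41\right) = 400 - 38 = 362$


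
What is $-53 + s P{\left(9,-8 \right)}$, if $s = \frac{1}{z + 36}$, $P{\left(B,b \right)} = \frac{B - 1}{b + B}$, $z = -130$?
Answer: $- \frac{2495}{47} \approx -53.085$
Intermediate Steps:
$P{\left(B,b \right)} = \frac{-1 + B}{B + b}$
$s = - \frac{1}{94}$ ($s = \frac{1}{-130 + 36} = \frac{1}{-94} = - \frac{1}{94} \approx -0.010638$)
$-53 + s P{\left(9,-8 \right)} = -53 - \frac{\frac{1}{9 - 8} \left(-1 + 9\right)}{94} = -53 - \frac{1^{-1} \cdot 8}{94} = -53 - \frac{1 \cdot 8}{94} = -53 - \frac{4}{47} = - \frac{2495}{47}$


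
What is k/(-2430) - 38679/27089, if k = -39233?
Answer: 968792767/65826270 ≈ 14.717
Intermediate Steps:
k/(-2430) - 38679/27089 = -39233/(-2430) - 38679/27089 = -39233*(-1/2430) - 38679*1/27089 = 39233/2430 - 38679/27089 = 968792767/65826270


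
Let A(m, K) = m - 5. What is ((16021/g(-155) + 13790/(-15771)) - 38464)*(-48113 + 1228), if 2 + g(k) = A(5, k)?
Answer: 9818564664745/4506 ≈ 2.1790e+9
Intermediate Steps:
A(m, K) = -5 + m
g(k) = -2 (g(k) = -2 + (-5 + 5) = -2 + 0 = -2)
((16021/g(-155) + 13790/(-15771)) - 38464)*(-48113 + 1228) = ((16021/(-2) + 13790/(-15771)) - 38464)*(-48113 + 1228) = ((16021*(-1/2) + 13790*(-1/15771)) - 38464)*(-46885) = ((-16021/2 - 1970/2253) - 38464)*(-46885) = (-36099253/4506 - 38464)*(-46885) = -209418037/4506*(-46885) = 9818564664745/4506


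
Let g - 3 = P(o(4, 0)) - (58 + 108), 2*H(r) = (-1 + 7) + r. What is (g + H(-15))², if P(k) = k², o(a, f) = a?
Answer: 91809/4 ≈ 22952.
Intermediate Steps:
H(r) = 3 + r/2 (H(r) = ((-1 + 7) + r)/2 = (6 + r)/2 = 3 + r/2)
g = -147 (g = 3 + (4² - (58 + 108)) = 3 + (16 - 1*166) = 3 + (16 - 166) = 3 - 150 = -147)
(g + H(-15))² = (-147 + (3 + (½)*(-15)))² = (-147 + (3 - 15/2))² = (-147 - 9/2)² = (-303/2)² = 91809/4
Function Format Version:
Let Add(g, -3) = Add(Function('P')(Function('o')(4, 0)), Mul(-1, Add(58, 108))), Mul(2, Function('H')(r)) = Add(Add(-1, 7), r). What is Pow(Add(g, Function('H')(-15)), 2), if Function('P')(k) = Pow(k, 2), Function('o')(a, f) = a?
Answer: Rational(91809, 4) ≈ 22952.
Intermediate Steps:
Function('H')(r) = Add(3, Mul(Rational(1, 2), r)) (Function('H')(r) = Mul(Rational(1, 2), Add(Add(-1, 7), r)) = Mul(Rational(1, 2), Add(6, r)) = Add(3, Mul(Rational(1, 2), r)))
g = -147 (g = Add(3, Add(Pow(4, 2), Mul(-1, Add(58, 108)))) = Add(3, Add(16, Mul(-1, 166))) = Add(3, Add(16, -166)) = Add(3, -150) = -147)
Pow(Add(g, Function('H')(-15)), 2) = Pow(Add(-147, Add(3, Mul(Rational(1, 2), -15))), 2) = Pow(Add(-147, Add(3, Rational(-15, 2))), 2) = Pow(Add(-147, Rational(-9, 2)), 2) = Pow(Rational(-303, 2), 2) = Rational(91809, 4)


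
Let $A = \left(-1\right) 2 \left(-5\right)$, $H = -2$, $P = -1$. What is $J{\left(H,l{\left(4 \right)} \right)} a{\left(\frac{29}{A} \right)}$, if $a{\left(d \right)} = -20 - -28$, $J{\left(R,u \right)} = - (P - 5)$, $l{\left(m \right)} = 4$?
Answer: $48$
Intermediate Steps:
$A = 10$ ($A = \left(-2\right) \left(-5\right) = 10$)
$J{\left(R,u \right)} = 6$ ($J{\left(R,u \right)} = - (-1 - 5) = \left(-1\right) \left(-6\right) = 6$)
$a{\left(d \right)} = 8$ ($a{\left(d \right)} = -20 + 28 = 8$)
$J{\left(H,l{\left(4 \right)} \right)} a{\left(\frac{29}{A} \right)} = 6 \cdot 8 = 48$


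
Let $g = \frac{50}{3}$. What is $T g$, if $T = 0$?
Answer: $0$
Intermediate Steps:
$g = \frac{50}{3}$ ($g = 50 \cdot \frac{1}{3} = \frac{50}{3} \approx 16.667$)
$T g = 0 \cdot \frac{50}{3} = 0$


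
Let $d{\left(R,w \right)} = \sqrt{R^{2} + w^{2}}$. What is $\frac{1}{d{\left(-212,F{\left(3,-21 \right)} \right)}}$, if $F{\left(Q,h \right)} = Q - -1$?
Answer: $\frac{\sqrt{2810}}{11240} \approx 0.0047161$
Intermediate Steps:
$F{\left(Q,h \right)} = 1 + Q$ ($F{\left(Q,h \right)} = Q + 1 = 1 + Q$)
$\frac{1}{d{\left(-212,F{\left(3,-21 \right)} \right)}} = \frac{1}{\sqrt{\left(-212\right)^{2} + \left(1 + 3\right)^{2}}} = \frac{1}{\sqrt{44944 + 4^{2}}} = \frac{1}{\sqrt{44944 + 16}} = \frac{1}{\sqrt{44960}} = \frac{1}{4 \sqrt{2810}} = \frac{\sqrt{2810}}{11240}$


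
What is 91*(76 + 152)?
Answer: 20748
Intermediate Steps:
91*(76 + 152) = 91*228 = 20748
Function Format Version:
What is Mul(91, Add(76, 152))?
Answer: 20748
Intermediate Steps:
Mul(91, Add(76, 152)) = Mul(91, 228) = 20748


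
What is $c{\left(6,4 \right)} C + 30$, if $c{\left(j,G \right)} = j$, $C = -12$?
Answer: $-42$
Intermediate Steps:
$c{\left(6,4 \right)} C + 30 = 6 \left(-12\right) + 30 = -72 + 30 = -42$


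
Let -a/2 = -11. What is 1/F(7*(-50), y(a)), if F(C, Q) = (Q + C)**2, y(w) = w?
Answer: 1/107584 ≈ 9.2951e-6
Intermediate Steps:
a = 22 (a = -2*(-11) = 22)
F(C, Q) = (C + Q)**2
1/F(7*(-50), y(a)) = 1/((7*(-50) + 22)**2) = 1/((-350 + 22)**2) = 1/((-328)**2) = 1/107584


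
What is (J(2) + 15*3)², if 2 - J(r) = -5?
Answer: 2704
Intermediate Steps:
J(r) = 7 (J(r) = 2 - 1*(-5) = 2 + 5 = 7)
(J(2) + 15*3)² = (7 + 15*3)² = (7 + 45)² = 52² = 2704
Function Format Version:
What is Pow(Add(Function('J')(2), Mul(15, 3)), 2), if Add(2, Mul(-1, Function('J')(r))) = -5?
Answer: 2704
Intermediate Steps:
Function('J')(r) = 7 (Function('J')(r) = Add(2, Mul(-1, -5)) = Add(2, 5) = 7)
Pow(Add(Function('J')(2), Mul(15, 3)), 2) = Pow(Add(7, Mul(15, 3)), 2) = Pow(Add(7, 45), 2) = Pow(52, 2) = 2704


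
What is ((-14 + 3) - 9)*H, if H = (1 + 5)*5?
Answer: -600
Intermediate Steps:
H = 30 (H = 6*5 = 30)
((-14 + 3) - 9)*H = ((-14 + 3) - 9)*30 = (-11 - 9)*30 = -20*30 = -600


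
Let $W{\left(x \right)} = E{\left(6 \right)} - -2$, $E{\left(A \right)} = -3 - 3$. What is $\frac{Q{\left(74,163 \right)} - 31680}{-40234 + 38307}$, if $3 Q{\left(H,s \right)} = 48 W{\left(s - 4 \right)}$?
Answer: $\frac{31744}{1927} \approx 16.473$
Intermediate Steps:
$E{\left(A \right)} = -6$
$W{\left(x \right)} = -4$ ($W{\left(x \right)} = -6 - -2 = -6 + 2 = -4$)
$Q{\left(H,s \right)} = -64$ ($Q{\left(H,s \right)} = \frac{48 \left(-4\right)}{3} = \frac{1}{3} \left(-192\right) = -64$)
$\frac{Q{\left(74,163 \right)} - 31680}{-40234 + 38307} = \frac{-64 - 31680}{-40234 + 38307} = - \frac{31744}{-1927} = \left(-31744\right) \left(- \frac{1}{1927}\right) = \frac{31744}{1927}$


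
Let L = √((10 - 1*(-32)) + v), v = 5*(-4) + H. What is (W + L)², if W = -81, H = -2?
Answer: 6581 - 324*√5 ≈ 5856.5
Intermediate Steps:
v = -22 (v = 5*(-4) - 2 = -20 - 2 = -22)
L = 2*√5 (L = √((10 - 1*(-32)) - 22) = √((10 + 32) - 22) = √(42 - 22) = √20 = 2*√5 ≈ 4.4721)
(W + L)² = (-81 + 2*√5)²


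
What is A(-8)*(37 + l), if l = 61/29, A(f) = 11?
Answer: 12474/29 ≈ 430.14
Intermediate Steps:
l = 61/29 (l = 61*(1/29) = 61/29 ≈ 2.1034)
A(-8)*(37 + l) = 11*(37 + 61/29) = 11*(1134/29) = 12474/29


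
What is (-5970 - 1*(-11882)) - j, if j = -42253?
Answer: 48165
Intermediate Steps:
(-5970 - 1*(-11882)) - j = (-5970 - 1*(-11882)) - 1*(-42253) = (-5970 + 11882) + 42253 = 5912 + 42253 = 48165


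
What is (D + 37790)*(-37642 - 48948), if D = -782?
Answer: -3204522720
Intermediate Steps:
(D + 37790)*(-37642 - 48948) = (-782 + 37790)*(-37642 - 48948) = 37008*(-86590) = -3204522720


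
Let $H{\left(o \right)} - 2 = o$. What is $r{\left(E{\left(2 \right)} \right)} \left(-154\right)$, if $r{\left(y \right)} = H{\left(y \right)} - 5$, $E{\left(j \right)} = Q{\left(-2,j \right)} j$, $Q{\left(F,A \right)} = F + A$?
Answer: $462$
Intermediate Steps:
$Q{\left(F,A \right)} = A + F$
$H{\left(o \right)} = 2 + o$
$E{\left(j \right)} = j \left(-2 + j\right)$ ($E{\left(j \right)} = \left(j - 2\right) j = \left(-2 + j\right) j = j \left(-2 + j\right)$)
$r{\left(y \right)} = -3 + y$ ($r{\left(y \right)} = \left(2 + y\right) - 5 = -3 + y$)
$r{\left(E{\left(2 \right)} \right)} \left(-154\right) = \left(-3 + 2 \left(-2 + 2\right)\right) \left(-154\right) = \left(-3 + 2 \cdot 0\right) \left(-154\right) = \left(-3 + 0\right) \left(-154\right) = \left(-3\right) \left(-154\right) = 462$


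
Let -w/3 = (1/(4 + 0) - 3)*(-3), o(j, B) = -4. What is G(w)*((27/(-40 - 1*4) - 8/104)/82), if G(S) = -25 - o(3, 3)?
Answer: 8295/46904 ≈ 0.17685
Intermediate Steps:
w = -99/4 (w = -3*(1/(4 + 0) - 3)*(-3) = -3*(1/4 - 3)*(-3) = -3*(¼ - 3)*(-3) = -(-33)*(-3)/4 = -3*33/4 = -99/4 ≈ -24.750)
G(S) = -21 (G(S) = -25 - 1*(-4) = -25 + 4 = -21)
G(w)*((27/(-40 - 1*4) - 8/104)/82) = -21*(27/(-40 - 1*4) - 8/104)/82 = -21*(27/(-40 - 4) - 8*1/104)/82 = -21*(27/(-44) - 1/13)/82 = -21*(27*(-1/44) - 1/13)/82 = -21*(-27/44 - 1/13)/82 = -(-8295)/(572*82) = -21*(-395/46904) = 8295/46904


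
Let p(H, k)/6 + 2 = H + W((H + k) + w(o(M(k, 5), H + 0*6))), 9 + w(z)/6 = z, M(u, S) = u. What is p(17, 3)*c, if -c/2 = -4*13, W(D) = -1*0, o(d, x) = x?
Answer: 9360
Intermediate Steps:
w(z) = -54 + 6*z
W(D) = 0
c = 104 (c = -(-8)*13 = -2*(-52) = 104)
p(H, k) = -12 + 6*H (p(H, k) = -12 + 6*(H + 0) = -12 + 6*H)
p(17, 3)*c = (-12 + 6*17)*104 = (-12 + 102)*104 = 90*104 = 9360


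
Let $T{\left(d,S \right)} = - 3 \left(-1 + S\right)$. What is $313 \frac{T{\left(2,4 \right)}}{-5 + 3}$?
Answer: $\frac{2817}{2} \approx 1408.5$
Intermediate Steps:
$T{\left(d,S \right)} = 3 - 3 S$
$313 \frac{T{\left(2,4 \right)}}{-5 + 3} = 313 \frac{3 - 12}{-5 + 3} = 313 \frac{3 - 12}{-2} = 313 \left(\left(- \frac{1}{2}\right) \left(-9\right)\right) = 313 \cdot \frac{9}{2} = \frac{2817}{2}$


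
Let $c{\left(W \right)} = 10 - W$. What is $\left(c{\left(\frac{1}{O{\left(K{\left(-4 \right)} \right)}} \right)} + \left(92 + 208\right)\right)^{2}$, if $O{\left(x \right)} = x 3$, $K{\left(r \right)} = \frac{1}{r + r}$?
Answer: $\frac{879844}{9} \approx 97761.0$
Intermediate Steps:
$K{\left(r \right)} = \frac{1}{2 r}$
$O{\left(x \right)} = 3 x$
$\left(c{\left(\frac{1}{O{\left(K{\left(-4 \right)} \right)}} \right)} + \left(92 + 208\right)\right)^{2} = \left(\left(10 - \frac{1}{3 \frac{1}{2 \left(-4\right)}}\right) + \left(92 + 208\right)\right)^{2} = \left(\left(10 - \frac{1}{3 \cdot \frac{1}{2} \left(- \frac{1}{4}\right)}\right) + 300\right)^{2} = \left(\left(10 - \frac{1}{3 \left(- \frac{1}{8}\right)}\right) + 300\right)^{2} = \left(\left(10 - \frac{1}{- \frac{3}{8}}\right) + 300\right)^{2} = \left(\left(10 - - \frac{8}{3}\right) + 300\right)^{2} = \left(\left(10 + \frac{8}{3}\right) + 300\right)^{2} = \left(\frac{38}{3} + 300\right)^{2} = \left(\frac{938}{3}\right)^{2} = \frac{879844}{9}$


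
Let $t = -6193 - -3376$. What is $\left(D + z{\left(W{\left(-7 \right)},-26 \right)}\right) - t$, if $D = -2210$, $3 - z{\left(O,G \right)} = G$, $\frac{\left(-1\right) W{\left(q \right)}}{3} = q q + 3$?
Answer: $636$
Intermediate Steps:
$W{\left(q \right)} = -9 - 3 q^{2}$ ($W{\left(q \right)} = - 3 \left(q q + 3\right) = - 3 \left(q^{2} + 3\right) = - 3 \left(3 + q^{2}\right) = -9 - 3 q^{2}$)
$z{\left(O,G \right)} = 3 - G$
$t = -2817$ ($t = -6193 + 3376 = -2817$)
$\left(D + z{\left(W{\left(-7 \right)},-26 \right)}\right) - t = \left(-2210 + \left(3 - -26\right)\right) - -2817 = \left(-2210 + \left(3 + 26\right)\right) + 2817 = \left(-2210 + 29\right) + 2817 = -2181 + 2817 = 636$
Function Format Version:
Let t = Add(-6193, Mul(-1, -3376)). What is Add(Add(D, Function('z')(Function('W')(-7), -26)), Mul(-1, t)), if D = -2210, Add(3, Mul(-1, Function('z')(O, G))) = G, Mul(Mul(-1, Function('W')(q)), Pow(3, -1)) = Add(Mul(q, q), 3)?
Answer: 636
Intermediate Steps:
Function('W')(q) = Add(-9, Mul(-3, Pow(q, 2))) (Function('W')(q) = Mul(-3, Add(Mul(q, q), 3)) = Mul(-3, Add(Pow(q, 2), 3)) = Mul(-3, Add(3, Pow(q, 2))) = Add(-9, Mul(-3, Pow(q, 2))))
Function('z')(O, G) = Add(3, Mul(-1, G))
t = -2817 (t = Add(-6193, 3376) = -2817)
Add(Add(D, Function('z')(Function('W')(-7), -26)), Mul(-1, t)) = Add(Add(-2210, Add(3, Mul(-1, -26))), Mul(-1, -2817)) = Add(Add(-2210, Add(3, 26)), 2817) = Add(Add(-2210, 29), 2817) = Add(-2181, 2817) = 636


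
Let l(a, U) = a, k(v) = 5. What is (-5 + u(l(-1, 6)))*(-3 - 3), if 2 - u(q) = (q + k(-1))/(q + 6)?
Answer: 114/5 ≈ 22.800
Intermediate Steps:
u(q) = 2 - (5 + q)/(6 + q) (u(q) = 2 - (q + 5)/(q + 6) = 2 - (5 + q)/(6 + q))
(-5 + u(l(-1, 6)))*(-3 - 3) = (-5 + (7 - 1)/(6 - 1))*(-3 - 3) = (-5 + 6/5)*(-6) = -19/5*(-6) = 114/5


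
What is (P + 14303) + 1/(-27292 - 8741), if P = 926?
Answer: 548746556/36033 ≈ 15229.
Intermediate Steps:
(P + 14303) + 1/(-27292 - 8741) = (926 + 14303) + 1/(-27292 - 8741) = 15229 + 1/(-36033) = 15229 - 1/36033 = 548746556/36033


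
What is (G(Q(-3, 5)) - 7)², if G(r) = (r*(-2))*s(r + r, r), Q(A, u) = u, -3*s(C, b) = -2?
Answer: 1681/9 ≈ 186.78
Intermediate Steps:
s(C, b) = ⅔ (s(C, b) = -⅓*(-2) = ⅔)
G(r) = -4*r/3 (G(r) = (r*(-2))*(⅔) = -2*r*(⅔) = -4*r/3)
(G(Q(-3, 5)) - 7)² = (-4/3*5 - 7)² = (-20/3 - 7)² = (-41/3)² = 1681/9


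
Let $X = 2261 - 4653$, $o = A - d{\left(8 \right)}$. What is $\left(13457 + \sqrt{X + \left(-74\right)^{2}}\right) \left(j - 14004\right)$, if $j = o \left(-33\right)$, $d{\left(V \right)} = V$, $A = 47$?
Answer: $-205770987 - 30582 \sqrt{771} \approx -2.0662 \cdot 10^{8}$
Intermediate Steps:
$o = 39$ ($o = 47 - 8 = 39$)
$X = -2392$ ($X = 2261 - 4653 = -2392$)
$j = -1287$ ($j = 39 \left(-33\right) = -1287$)
$\left(13457 + \sqrt{X + \left(-74\right)^{2}}\right) \left(j - 14004\right) = \left(13457 + \sqrt{-2392 + \left(-74\right)^{2}}\right) \left(-1287 - 14004\right) = \left(13457 + \sqrt{-2392 + 5476}\right) \left(-15291\right) = \left(13457 + \sqrt{3084}\right) \left(-15291\right) = \left(13457 + 2 \sqrt{771}\right) \left(-15291\right) = -205770987 - 30582 \sqrt{771}$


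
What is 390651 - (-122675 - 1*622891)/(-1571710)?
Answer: 306994668822/785855 ≈ 3.9065e+5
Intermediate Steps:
390651 - (-122675 - 1*622891)/(-1571710) = 390651 - (-122675 - 622891)*(-1)/1571710 = 390651 - (-745566)*(-1)/1571710 = 390651 - 1*372783/785855 = 390651 - 372783/785855 = 306994668822/785855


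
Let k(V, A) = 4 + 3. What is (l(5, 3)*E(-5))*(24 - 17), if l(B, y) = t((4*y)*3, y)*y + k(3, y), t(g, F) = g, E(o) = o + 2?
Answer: -2415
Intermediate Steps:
E(o) = 2 + o
k(V, A) = 7
l(B, y) = 7 + 12*y² (l(B, y) = ((4*y)*3)*y + 7 = (12*y)*y + 7 = 12*y² + 7 = 7 + 12*y²)
(l(5, 3)*E(-5))*(24 - 17) = ((7 + 12*3²)*(2 - 5))*(24 - 17) = ((7 + 12*9)*(-3))*7 = ((7 + 108)*(-3))*7 = (115*(-3))*7 = -345*7 = -2415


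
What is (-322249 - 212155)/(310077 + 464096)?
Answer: -534404/774173 ≈ -0.69029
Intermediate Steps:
(-322249 - 212155)/(310077 + 464096) = -534404/774173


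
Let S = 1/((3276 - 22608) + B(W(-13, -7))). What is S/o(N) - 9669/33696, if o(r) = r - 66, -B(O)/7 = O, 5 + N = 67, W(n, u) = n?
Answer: -62010935/216114912 ≈ -0.28693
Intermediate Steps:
N = 62 (N = -5 + 67 = 62)
B(O) = -7*O
o(r) = -66 + r
S = -1/19241 (S = 1/((3276 - 22608) - 7*(-13)) = 1/(-19332 + 91) = 1/(-19241) = -1/19241 ≈ -5.1972e-5)
S/o(N) - 9669/33696 = -1/(19241*(-66 + 62)) - 9669/33696 = -1/19241/(-4) - 9669*1/33696 = -1/19241*(-¼) - 3223/11232 = 1/76964 - 3223/11232 = -62010935/216114912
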